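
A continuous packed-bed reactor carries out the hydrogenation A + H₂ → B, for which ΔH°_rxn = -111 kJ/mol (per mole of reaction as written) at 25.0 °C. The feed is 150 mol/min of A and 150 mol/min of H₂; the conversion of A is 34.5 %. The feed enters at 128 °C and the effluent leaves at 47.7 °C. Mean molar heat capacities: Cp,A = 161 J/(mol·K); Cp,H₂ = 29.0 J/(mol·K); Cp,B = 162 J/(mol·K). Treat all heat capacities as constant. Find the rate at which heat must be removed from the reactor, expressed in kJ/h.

Q_out = 484000 kJ/h

Extent of reaction ξ = 0.345 × 150 = 51.75 mol/min
Reaction term: ξ·ΔH°_rxn = 51.75 × -111 = -5744.2 kJ/min
Sensible, feed 128→25 °C: -2935.5 kJ/min
Outlet flows (mol/min): A 98.25, H₂ 98.25, B 51.75
Sensible, products 25→47.7 °C: 614.06 kJ/min
Q = ΔH = -8065.7 kJ/min = -134.43 kW
Heat removed = 483940 kJ/h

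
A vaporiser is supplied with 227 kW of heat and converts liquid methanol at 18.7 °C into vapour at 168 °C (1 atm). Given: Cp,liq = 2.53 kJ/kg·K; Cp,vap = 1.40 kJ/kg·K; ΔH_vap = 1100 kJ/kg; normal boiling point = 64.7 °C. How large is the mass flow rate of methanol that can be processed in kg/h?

ṁ = 600 kg/h

Δh = 2.53×(64.7−18.7) + 1100 + 1.40×(168−64.7) = 1361 kJ/kg
Q = 227 kW = 227 kJ/s = 817200 kJ/h
ṁ = Q/Δh = 817200 / 1361 = 600.44 kg/h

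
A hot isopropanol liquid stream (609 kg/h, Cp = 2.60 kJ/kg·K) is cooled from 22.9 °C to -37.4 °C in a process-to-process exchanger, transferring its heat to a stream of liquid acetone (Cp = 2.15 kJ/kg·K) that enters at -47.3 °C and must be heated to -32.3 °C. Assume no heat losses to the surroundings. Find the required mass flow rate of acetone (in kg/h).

ṁ_c = 2960 kg/h

Heat released by hot stream: Q = 609 × 2.60 × (22.9 − -37.4) = 95479 kJ/h
Energy balance on cold side (adiabatic exchanger): Q = ṁ_c·Cp_c·(T_c,out − T_c,in)
ṁ_c = 95479 / [2.15 × (-32.3 − -47.3)] = 2960.6 kg/h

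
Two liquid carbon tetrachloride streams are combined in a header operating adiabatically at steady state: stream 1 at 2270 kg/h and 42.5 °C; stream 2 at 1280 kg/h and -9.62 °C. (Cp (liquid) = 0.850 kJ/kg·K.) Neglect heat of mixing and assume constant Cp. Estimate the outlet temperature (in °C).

No heat crosses the boundary, so H_out = H_in.
Σ ṁᵢCp,ᵢTᵢ = 2270×0.850×42.5 + 1280×0.850×-9.62 = 71537
Σ ṁᵢCp,ᵢ = 2270×0.850 + 1280×0.850 = 3017.5
T_out = 71537 / 3017.5 = 23.707 °C

T_out = 23.7 °C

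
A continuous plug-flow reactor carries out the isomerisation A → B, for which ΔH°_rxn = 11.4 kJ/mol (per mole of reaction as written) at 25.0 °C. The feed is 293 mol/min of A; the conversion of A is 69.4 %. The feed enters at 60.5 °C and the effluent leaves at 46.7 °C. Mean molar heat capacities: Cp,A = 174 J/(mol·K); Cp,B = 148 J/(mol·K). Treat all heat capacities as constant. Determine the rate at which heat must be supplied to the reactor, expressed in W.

Q_in = 25000 W

Extent of reaction ξ = 0.694 × 293 = 203.34 mol/min
Reaction term: ξ·ΔH°_rxn = 203.34 × 11.4 = 2318.1 kJ/min
Sensible, feed 60.5→25 °C: -1809.9 kJ/min
Outlet flows (mol/min): A 89.658, B 203.34
Sensible, products 25→46.7 °C: 991.58 kJ/min
Q = ΔH = 1499.8 kJ/min = 24.997 kW
Heat supplied = 24997 W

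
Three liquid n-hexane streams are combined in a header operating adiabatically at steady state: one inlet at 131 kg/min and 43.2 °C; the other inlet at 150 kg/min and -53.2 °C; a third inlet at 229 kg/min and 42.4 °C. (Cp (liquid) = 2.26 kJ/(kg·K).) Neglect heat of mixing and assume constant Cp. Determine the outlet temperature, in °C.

Adiabatic, steady state ⇒ Σ ṁᵢCp,ᵢ(T_out − Tᵢ) = 0
Σ ṁᵢCp,ᵢTᵢ = 131×2.26×43.2 + 150×2.26×-53.2 + 229×2.26×42.4 = 16699
Σ ṁᵢCp,ᵢ = 131×2.26 + 150×2.26 + 229×2.26 = 1152.6
T_out = 16699 / 1152.6 = 14.488 °C

T_out = 14.5 °C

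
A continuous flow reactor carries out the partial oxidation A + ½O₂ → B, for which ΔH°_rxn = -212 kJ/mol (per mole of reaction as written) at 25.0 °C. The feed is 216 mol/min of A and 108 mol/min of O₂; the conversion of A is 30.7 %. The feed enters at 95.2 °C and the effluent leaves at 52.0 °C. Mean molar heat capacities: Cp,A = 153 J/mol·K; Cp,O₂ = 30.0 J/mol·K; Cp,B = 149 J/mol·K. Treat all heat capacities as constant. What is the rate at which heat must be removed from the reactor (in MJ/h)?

Extent of reaction ξ = 0.307 × 216 = 66.312 mol/min
Reaction term: ξ·ΔH°_rxn = 66.312 × -212 = -14058 kJ/min
Sensible, feed 95.2→25 °C: -2547.4 kJ/min
Outlet flows (mol/min): A 149.69, O₂ 74.844, B 66.312
Sensible, products 25→52.0 °C: 945.76 kJ/min
Q = ΔH = -15660 kJ/min = -261 kW
Heat removed = 939.59 MJ/h

Q_out = 940 MJ/h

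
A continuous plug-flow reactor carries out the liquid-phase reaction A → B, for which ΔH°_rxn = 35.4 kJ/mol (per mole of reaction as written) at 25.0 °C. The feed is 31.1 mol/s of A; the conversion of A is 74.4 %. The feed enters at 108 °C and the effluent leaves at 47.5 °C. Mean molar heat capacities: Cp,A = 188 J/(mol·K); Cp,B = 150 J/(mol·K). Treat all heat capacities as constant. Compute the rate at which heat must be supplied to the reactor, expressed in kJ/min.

Q_in = 26700 kJ/min

Extent of reaction ξ = 0.744 × 31.1 = 23.138 mol/s
Reaction term: ξ·ΔH°_rxn = 23.138 × 35.4 = 819.1 kJ/s
Sensible, feed 108→25 °C: -485.28 kJ/s
Outlet flows (mol/s): A 7.9616, B 23.138
Sensible, products 25→47.5 °C: 111.77 kJ/s
Q = ΔH = 445.58 kJ/s = 445.58 kW
Heat supplied = 26735 kJ/min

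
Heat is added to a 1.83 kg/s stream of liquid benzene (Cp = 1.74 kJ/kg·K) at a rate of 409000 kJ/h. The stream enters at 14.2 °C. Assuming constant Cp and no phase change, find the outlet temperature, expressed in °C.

T_out = 49.9 °C

Q = 409000 kJ/h = 113.61 kJ/s
ΔT = Q/(ṁ·Cp) = 113.61/(1.83×1.74) = 35.68 K
T_out = 14.2 + 35.68 = 49.88 °C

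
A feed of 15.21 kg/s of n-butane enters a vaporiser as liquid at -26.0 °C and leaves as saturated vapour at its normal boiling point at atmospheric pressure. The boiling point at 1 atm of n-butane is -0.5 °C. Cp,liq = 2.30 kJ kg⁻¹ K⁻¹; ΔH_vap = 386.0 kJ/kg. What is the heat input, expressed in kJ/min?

Q = 406000 kJ/min

liquid -26.0→-0.5 °C: 58.65 kJ/kg
vaporisation at -0.5 °C: 386 kJ/kg
Δh = 58.65 + 386 = 444.65 kJ/kg
Q = ṁ·Δh = 15.21 kg/s × 444.65 kJ/kg = 6763.1 kJ/s
|Q| = 6763.1 kW = 405790 kJ/min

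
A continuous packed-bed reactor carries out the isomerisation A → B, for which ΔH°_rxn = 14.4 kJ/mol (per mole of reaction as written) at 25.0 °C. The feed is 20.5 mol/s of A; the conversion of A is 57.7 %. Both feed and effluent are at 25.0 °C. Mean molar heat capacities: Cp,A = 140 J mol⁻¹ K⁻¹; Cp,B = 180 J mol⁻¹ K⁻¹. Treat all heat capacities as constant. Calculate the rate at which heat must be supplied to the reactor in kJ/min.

Extent of reaction ξ = 0.577 × 20.5 = 11.828 mol/s
Reaction term: ξ·ΔH°_rxn = 11.828 × 14.4 = 170.33 kJ/s
Q = ΔH = 170.33 kJ/s = 170.33 kW
Heat supplied = 10220 kJ/min

Q_in = 10200 kJ/min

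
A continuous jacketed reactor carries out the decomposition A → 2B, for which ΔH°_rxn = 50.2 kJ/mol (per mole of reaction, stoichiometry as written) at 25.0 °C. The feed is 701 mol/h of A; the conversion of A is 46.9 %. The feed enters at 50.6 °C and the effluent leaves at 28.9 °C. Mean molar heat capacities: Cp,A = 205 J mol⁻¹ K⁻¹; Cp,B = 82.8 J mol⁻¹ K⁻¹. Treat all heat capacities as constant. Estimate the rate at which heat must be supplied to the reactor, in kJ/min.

Extent of reaction ξ = 0.469 × 701 = 328.77 mol/h
Reaction term: ξ·ΔH°_rxn = 328.77 × 50.2 = 16504 kJ/h
Sensible, feed 50.6→25 °C: -3678.8 kJ/h
Outlet flows (mol/h): A 372.23, B 657.54
Sensible, products 25→28.9 °C: 509.93 kJ/h
Q = ΔH = 13335 kJ/h = 3.7042 kW
Heat supplied = 222.25 kJ/min

Q_in = 222 kJ/min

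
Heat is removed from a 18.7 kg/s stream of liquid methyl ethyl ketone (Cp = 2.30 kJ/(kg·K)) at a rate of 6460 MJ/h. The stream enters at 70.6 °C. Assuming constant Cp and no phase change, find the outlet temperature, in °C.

T_out = 28.9 °C

Q = 6460 MJ/h = 1794.4 kJ/s
ΔT = Q/(ṁ·Cp) = 1794.4/(18.7×2.30) = 41.722 K
T_out = 70.6 − 41.722 = 28.878 °C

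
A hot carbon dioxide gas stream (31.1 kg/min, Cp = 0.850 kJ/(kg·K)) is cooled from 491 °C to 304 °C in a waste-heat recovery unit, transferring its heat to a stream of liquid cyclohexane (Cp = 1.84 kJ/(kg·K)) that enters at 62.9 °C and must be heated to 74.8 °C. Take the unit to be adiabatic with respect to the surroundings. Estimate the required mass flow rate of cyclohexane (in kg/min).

Heat released by hot stream: Q = 31.1 × 0.850 × (491 − 304) = 4943.3 kJ/min
Energy balance on cold side (adiabatic exchanger): Q = ṁ_c·Cp_c·(T_c,out − T_c,in)
ṁ_c = 4943.3 / [1.84 × (74.8 − 62.9)] = 225.76 kg/min

ṁ_c = 226 kg/min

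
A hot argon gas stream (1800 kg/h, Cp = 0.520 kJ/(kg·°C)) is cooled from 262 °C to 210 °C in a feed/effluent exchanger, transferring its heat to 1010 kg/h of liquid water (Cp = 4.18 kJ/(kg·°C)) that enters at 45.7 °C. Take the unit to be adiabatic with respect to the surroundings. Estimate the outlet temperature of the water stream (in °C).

Heat released by hot stream: Q = 1800 × 0.520 × (262 − 210) = 48672 kJ/h
Energy balance on cold side (adiabatic exchanger): Q = ṁ_c·Cp_c·(T_c,out − T_c,in)
T_c,out = 45.7 + 48672/(1010 × 4.18) = 57.229 °C

T_c,out = 57.2 °C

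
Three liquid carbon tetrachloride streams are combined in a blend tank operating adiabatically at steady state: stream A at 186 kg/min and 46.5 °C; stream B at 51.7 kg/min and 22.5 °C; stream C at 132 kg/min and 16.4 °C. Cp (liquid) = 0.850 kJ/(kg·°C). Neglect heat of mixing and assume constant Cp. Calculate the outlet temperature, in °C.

T_out = 32.4 °C

No heat crosses the boundary, so H_out = H_in.
Σ ṁᵢCp,ᵢTᵢ = 186×0.850×46.5 + 51.7×0.850×22.5 + 132×0.850×16.4 = 10180
Σ ṁᵢCp,ᵢ = 186×0.850 + 51.7×0.850 + 132×0.850 = 314.25
T_out = 10180 / 314.25 = 32.397 °C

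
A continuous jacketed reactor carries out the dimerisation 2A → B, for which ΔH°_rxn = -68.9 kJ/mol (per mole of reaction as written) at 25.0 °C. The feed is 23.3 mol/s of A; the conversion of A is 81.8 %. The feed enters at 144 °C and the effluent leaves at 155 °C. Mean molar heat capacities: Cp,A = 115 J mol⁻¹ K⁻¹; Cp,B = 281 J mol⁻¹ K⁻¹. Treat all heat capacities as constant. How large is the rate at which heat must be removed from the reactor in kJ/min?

Extent of reaction ξ = 0.818 × 23.3 / 2 = 9.5297 mol/s
Reaction term: ξ·ΔH°_rxn = 9.5297 × -68.9 = -656.6 kJ/s
Sensible, feed 144→25 °C: -318.86 kJ/s
Outlet flows (mol/s): A 4.2406, B 9.5297
Sensible, products 25→155 °C: 411.52 kJ/s
Q = ΔH = -563.94 kJ/s = -563.94 kW
Heat removed = 33836 kJ/min

Q_out = 33800 kJ/min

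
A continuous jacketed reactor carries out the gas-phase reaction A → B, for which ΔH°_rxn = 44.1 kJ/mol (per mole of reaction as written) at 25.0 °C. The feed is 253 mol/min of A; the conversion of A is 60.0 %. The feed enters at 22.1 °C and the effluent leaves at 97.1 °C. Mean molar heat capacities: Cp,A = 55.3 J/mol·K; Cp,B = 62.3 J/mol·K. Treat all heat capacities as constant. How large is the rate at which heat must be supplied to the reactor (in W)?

Extent of reaction ξ = 0.600 × 253 = 151.8 mol/min
Reaction term: ξ·ΔH°_rxn = 151.8 × 44.1 = 6694.4 kJ/min
Sensible, feed 22.1→25 °C: 40.574 kJ/min
Outlet flows (mol/min): A 101.2, B 151.8
Sensible, products 25→97.1 °C: 1085.4 kJ/min
Q = ΔH = 7820.3 kJ/min = 130.34 kW
Heat supplied = 130340 W

Q_in = 130000 W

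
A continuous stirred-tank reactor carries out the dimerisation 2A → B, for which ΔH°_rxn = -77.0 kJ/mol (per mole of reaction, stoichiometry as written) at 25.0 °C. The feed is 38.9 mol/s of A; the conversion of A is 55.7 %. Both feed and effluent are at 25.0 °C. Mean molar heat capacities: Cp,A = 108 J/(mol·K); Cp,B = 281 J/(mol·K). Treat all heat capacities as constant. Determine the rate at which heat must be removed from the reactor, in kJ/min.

Q_out = 50100 kJ/min

Extent of reaction ξ = 0.557 × 38.9 / 2 = 10.834 mol/s
Reaction term: ξ·ΔH°_rxn = 10.834 × -77.0 = -834.19 kJ/s
Q = ΔH = -834.19 kJ/s = -834.19 kW
Heat removed = 50051 kJ/min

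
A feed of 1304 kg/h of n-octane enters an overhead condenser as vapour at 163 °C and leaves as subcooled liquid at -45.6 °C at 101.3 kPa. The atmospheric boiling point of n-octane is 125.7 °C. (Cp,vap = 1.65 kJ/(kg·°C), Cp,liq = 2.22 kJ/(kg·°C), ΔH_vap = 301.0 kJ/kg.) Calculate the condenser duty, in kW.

Q_c = 269 kW

vapour 163→125.7 °C: -61.545 kJ/kg
condensation at 125.7 °C: -301 kJ/kg
liquid 125.7→-45.6 °C: -380.29 kJ/kg
Δh = -61.545 + -301 + -380.29 = -742.83 kJ/kg
Q = ṁ·Δh = 1304 kg/h × -742.83 kJ/kg = -968650 kJ/h
|Q| = 269.07 kW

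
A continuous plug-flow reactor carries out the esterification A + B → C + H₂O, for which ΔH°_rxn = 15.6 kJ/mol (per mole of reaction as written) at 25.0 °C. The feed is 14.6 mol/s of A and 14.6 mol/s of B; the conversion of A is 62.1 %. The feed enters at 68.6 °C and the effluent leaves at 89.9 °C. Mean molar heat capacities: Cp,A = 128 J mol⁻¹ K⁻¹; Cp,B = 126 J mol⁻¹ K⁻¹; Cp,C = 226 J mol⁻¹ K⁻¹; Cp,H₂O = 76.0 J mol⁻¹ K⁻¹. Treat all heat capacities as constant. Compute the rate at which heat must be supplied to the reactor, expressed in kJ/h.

Extent of reaction ξ = 0.621 × 14.6 = 9.0666 mol/s
Reaction term: ξ·ΔH°_rxn = 9.0666 × 15.6 = 141.44 kJ/s
Sensible, feed 68.6→25 °C: -161.69 kJ/s
Outlet flows (mol/s): A 5.5334, B 5.5334, C 9.0666, H₂O 9.0666
Sensible, products 25→89.9 °C: 268.92 kJ/s
Q = ΔH = 248.67 kJ/s = 248.67 kW
Heat supplied = 895220 kJ/h

Q_in = 895000 kJ/h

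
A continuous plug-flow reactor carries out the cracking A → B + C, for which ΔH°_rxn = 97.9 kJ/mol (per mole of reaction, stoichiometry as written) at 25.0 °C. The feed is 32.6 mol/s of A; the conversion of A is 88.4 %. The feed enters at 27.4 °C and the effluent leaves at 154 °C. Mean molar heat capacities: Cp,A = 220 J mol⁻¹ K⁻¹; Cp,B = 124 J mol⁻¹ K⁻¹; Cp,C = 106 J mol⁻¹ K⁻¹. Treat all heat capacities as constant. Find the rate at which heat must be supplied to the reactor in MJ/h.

Q_in = 13600 MJ/h

Extent of reaction ξ = 0.884 × 32.6 = 28.818 mol/s
Reaction term: ξ·ΔH°_rxn = 28.818 × 97.9 = 2821.3 kJ/s
Sensible, feed 27.4→25 °C: -17.213 kJ/s
Outlet flows (mol/s): A 3.7816, B 28.818, C 28.818
Sensible, products 25→154 °C: 962.36 kJ/s
Q = ΔH = 3766.5 kJ/s = 3766.5 kW
Heat supplied = 13559 MJ/h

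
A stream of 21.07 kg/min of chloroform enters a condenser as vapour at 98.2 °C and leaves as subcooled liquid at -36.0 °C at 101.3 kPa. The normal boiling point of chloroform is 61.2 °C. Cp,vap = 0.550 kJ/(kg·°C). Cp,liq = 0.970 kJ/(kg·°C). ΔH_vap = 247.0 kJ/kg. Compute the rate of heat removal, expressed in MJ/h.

vapour 98.2→61.2 °C: -20.35 kJ/kg
condensation at 61.2 °C: -247 kJ/kg
liquid 61.2→-36.0 °C: -94.284 kJ/kg
Δh = -20.35 + -247 + -94.284 = -361.63 kJ/kg
Q = ṁ·Δh = 21.07 kg/min × -361.63 kJ/kg = -7619.6 kJ/min
|Q| = 126.99 kW = 457.18 MJ/h

Q_c = 457 MJ/h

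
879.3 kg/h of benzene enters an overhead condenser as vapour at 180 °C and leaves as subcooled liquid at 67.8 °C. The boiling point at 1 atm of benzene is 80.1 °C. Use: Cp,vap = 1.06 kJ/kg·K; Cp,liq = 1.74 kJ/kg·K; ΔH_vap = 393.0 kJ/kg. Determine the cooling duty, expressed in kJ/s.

vapour 180→80.1 °C: -105.89 kJ/kg
condensation at 80.1 °C: -393 kJ/kg
liquid 80.1→67.8 °C: -21.402 kJ/kg
Δh = -105.89 + -393 + -21.402 = -520.3 kJ/kg
Q = ṁ·Δh = 879.3 kg/h × -520.3 kJ/kg = -457500 kJ/h
|Q| = 127.08 kW

Q_c = 127 kJ/s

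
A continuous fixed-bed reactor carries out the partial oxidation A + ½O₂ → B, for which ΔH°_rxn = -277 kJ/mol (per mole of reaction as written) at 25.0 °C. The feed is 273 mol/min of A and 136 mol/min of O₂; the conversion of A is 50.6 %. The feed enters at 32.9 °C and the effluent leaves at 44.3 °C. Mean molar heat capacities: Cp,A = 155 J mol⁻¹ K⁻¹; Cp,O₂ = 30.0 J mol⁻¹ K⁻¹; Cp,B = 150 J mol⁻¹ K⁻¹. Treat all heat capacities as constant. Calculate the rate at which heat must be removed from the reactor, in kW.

Q_out = 630 kW

Extent of reaction ξ = 0.506 × 273 = 138.14 mol/min
Reaction term: ξ·ΔH°_rxn = 138.14 × -277 = -38264 kJ/min
Sensible, feed 32.9→25 °C: -366.52 kJ/min
Outlet flows (mol/min): A 134.86, O₂ 66.931, B 138.14
Sensible, products 25→44.3 °C: 842.1 kJ/min
Q = ΔH = -37789 kJ/min = -629.81 kW
Heat removed = 629.81 kW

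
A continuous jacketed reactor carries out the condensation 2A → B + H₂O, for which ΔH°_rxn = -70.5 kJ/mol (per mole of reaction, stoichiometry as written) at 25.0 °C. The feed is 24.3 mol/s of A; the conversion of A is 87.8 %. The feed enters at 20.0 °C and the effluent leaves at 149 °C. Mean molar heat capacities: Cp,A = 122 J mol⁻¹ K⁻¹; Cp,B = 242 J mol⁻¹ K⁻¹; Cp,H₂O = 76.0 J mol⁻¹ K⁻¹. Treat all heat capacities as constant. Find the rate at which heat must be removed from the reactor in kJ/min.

Extent of reaction ξ = 0.878 × 24.3 / 2 = 10.668 mol/s
Reaction term: ξ·ΔH°_rxn = 10.668 × -70.5 = -752.07 kJ/s
Sensible, feed 20.0→25 °C: 14.823 kJ/s
Outlet flows (mol/s): A 2.9646, B 10.668, H₂O 10.668
Sensible, products 25→149 °C: 465.5 kJ/s
Q = ΔH = -271.75 kJ/s = -271.75 kW
Heat removed = 16305 kJ/min

Q_out = 16300 kJ/min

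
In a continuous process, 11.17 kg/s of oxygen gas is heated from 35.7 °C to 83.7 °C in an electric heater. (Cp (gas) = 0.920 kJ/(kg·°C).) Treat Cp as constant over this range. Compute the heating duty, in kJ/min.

Q = ṁ·Cp·ΔT = 11.17 × 0.920 × (83.7 − 35.7) = 493.27 kJ/s
Heating duty = 29596 kJ/min

Q = 29600 kJ/min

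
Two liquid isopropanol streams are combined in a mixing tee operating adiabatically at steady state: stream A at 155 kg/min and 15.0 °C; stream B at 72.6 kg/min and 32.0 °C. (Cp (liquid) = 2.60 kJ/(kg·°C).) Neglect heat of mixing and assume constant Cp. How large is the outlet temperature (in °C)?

T_out = 20.4 °C

Energy balance with Q = 0: Σ ṁᵢCp,ᵢ(T_out − Tᵢ) = 0
T_out = Σ ṁᵢCp,ᵢTᵢ / Σ ṁᵢCp,ᵢ
      = 12085 / 591.76 = 20.423 °C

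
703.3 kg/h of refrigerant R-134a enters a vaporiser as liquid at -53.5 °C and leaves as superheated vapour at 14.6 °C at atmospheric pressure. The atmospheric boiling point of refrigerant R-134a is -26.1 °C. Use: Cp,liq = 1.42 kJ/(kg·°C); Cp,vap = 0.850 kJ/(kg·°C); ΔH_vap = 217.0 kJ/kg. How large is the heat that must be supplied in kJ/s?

Q = 56.8 kJ/s

liquid -53.5→-26.1 °C: 38.908 kJ/kg
vaporisation at -26.1 °C: 217 kJ/kg
vapour -26.1→14.6 °C: 34.595 kJ/kg
Δh = 38.908 + 217 + 34.595 = 290.5 kJ/kg
Q = ṁ·Δh = 703.3 kg/h × 290.5 kJ/kg = 204310 kJ/h
|Q| = 56.753 kW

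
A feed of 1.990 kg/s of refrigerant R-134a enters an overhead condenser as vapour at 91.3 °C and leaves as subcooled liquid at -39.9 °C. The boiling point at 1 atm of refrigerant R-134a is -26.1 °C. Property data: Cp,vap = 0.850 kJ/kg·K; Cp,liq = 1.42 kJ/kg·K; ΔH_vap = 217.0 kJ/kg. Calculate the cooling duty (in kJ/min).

Q_c = 40200 kJ/min

vapour 91.3→-26.1 °C: -99.79 kJ/kg
condensation at -26.1 °C: -217 kJ/kg
liquid -26.1→-39.9 °C: -19.596 kJ/kg
Δh = -99.79 + -217 + -19.596 = -336.39 kJ/kg
Q = ṁ·Δh = 1.990 kg/s × -336.39 kJ/kg = -669.41 kJ/s
|Q| = 669.41 kW = 40164 kJ/min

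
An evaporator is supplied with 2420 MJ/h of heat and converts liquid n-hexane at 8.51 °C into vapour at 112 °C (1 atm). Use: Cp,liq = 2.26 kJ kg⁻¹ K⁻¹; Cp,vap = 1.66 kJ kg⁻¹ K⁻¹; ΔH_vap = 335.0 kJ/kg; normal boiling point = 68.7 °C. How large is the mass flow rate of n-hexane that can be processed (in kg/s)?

ṁ = 1.24 kg/s

Δh = 2.26×(68.7−8.51) + 335.0 + 1.66×(112−68.7) = 542.91 kJ/kg
Q = 2420 MJ/h = 672.22 kJ/s = 672.22 kJ/s
ṁ = Q/Δh = 672.22 / 542.91 = 1.2382 kg/s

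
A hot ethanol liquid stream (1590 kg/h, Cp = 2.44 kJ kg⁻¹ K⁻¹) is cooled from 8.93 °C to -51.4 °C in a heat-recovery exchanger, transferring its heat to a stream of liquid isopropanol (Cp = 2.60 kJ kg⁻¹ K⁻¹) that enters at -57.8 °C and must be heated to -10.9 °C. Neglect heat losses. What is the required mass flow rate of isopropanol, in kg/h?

ṁ_c = 1920 kg/h

Heat released by hot stream: Q = 1590 × 2.44 × (8.93 − -51.4) = 234060 kJ/h
Energy balance on cold side (adiabatic exchanger): Q = ṁ_c·Cp_c·(T_c,out − T_c,in)
ṁ_c = 234060 / [2.60 × (-10.9 − -57.8)] = 1919.4 kg/h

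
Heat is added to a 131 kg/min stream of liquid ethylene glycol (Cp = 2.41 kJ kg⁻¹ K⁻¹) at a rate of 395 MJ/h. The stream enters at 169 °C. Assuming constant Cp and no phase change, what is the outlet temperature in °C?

T_out = 190 °C

Q = 395 MJ/h = 6583.3 kJ/min
ΔT = Q/(ṁ·Cp) = 6583.3/(131×2.41) = 20.852 K
T_out = 169 + 20.852 = 189.85 °C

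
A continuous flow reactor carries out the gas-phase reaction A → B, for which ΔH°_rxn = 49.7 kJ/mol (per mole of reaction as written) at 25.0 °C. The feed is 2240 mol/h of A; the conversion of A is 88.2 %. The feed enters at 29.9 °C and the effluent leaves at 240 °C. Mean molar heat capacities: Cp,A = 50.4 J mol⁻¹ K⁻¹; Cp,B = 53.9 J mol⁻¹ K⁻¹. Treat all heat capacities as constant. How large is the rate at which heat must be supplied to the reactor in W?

Extent of reaction ξ = 0.882 × 2240 = 1975.7 mol/h
Reaction term: ξ·ΔH°_rxn = 1975.7 × 49.7 = 98191 kJ/h
Sensible, feed 29.9→25 °C: -553.19 kJ/h
Outlet flows (mol/h): A 264.32, B 1975.7
Sensible, products 25→240 °C: 25759 kJ/h
Q = ΔH = 123400 kJ/h = 34.277 kW
Heat supplied = 34277 W

Q_in = 34300 W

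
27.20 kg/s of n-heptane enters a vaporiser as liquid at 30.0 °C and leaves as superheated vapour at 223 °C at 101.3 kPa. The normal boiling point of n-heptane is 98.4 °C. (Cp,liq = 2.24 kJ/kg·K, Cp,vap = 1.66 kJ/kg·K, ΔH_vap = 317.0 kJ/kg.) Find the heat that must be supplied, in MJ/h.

liquid 30.0→98.4 °C: 153.22 kJ/kg
vaporisation at 98.4 °C: 317 kJ/kg
vapour 98.4→223 °C: 206.84 kJ/kg
Δh = 153.22 + 317 + 206.84 = 677.05 kJ/kg
Q = ṁ·Δh = 27.20 kg/s × 677.05 kJ/kg = 18416 kJ/s
|Q| = 18416 kW = 66297 MJ/h

Q = 66300 MJ/h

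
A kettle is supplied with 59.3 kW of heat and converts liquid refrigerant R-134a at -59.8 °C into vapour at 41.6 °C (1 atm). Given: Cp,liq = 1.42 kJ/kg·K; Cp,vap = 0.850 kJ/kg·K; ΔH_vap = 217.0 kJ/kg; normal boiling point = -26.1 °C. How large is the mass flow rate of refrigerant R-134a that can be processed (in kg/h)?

ṁ = 662 kg/h

Δh = 1.42×(-26.1−-59.8) + 217.0 + 0.850×(41.6−-26.1) = 322.4 kJ/kg
Q = 59.3 kW = 59.3 kJ/s = 213480 kJ/h
ṁ = Q/Δh = 213480 / 322.4 = 662.16 kg/h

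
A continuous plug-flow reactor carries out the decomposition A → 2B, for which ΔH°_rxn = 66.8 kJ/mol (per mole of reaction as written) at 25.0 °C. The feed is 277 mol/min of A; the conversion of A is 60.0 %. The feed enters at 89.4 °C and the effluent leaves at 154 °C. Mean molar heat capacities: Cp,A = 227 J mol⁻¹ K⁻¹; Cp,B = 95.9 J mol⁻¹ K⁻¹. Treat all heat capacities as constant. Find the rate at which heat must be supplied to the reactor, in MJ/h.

Q_in = 865 MJ/h

Extent of reaction ξ = 0.600 × 277 = 166.2 mol/min
Reaction term: ξ·ΔH°_rxn = 166.2 × 66.8 = 11102 kJ/min
Sensible, feed 89.4→25 °C: -4049.4 kJ/min
Outlet flows (mol/min): A 110.8, B 332.4
Sensible, products 25→154 °C: 7356.7 kJ/min
Q = ΔH = 14409 kJ/min = 240.16 kW
Heat supplied = 864.57 MJ/h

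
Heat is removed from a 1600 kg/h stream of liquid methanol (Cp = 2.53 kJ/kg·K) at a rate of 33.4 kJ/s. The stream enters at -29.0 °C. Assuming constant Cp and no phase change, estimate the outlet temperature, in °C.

Q = 33.4 kJ/s = 120240 kJ/h
ΔT = Q/(ṁ·Cp) = 120240/(1600×2.53) = 29.704 K
T_out = -29.0 − 29.704 = -58.704 °C

T_out = -58.7 °C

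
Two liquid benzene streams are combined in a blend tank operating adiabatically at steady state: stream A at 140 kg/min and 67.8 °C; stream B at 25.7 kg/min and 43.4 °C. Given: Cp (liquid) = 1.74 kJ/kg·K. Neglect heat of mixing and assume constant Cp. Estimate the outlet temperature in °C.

Energy balance with Q = 0: Σ ṁᵢCp,ᵢ(T_out − Tᵢ) = 0
Σ ṁᵢCp,ᵢTᵢ = 140×1.74×67.8 + 25.7×1.74×43.4 = 18457
Σ ṁᵢCp,ᵢ = 140×1.74 + 25.7×1.74 = 288.32
T_out = 18457 / 288.32 = 64.016 °C

T_out = 64.0 °C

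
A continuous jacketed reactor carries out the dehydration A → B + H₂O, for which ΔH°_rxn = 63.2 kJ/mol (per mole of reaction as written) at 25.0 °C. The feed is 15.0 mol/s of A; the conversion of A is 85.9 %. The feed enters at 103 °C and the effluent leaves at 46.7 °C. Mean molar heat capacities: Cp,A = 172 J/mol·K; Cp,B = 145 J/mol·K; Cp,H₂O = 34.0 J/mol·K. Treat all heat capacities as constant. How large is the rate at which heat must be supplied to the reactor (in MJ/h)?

Q_in = 2420 MJ/h

Extent of reaction ξ = 0.859 × 15.0 = 12.885 mol/s
Reaction term: ξ·ΔH°_rxn = 12.885 × 63.2 = 814.33 kJ/s
Sensible, feed 103→25 °C: -201.24 kJ/s
Outlet flows (mol/s): A 2.115, B 12.885, H₂O 12.885
Sensible, products 25→46.7 °C: 57.943 kJ/s
Q = ΔH = 671.04 kJ/s = 671.04 kW
Heat supplied = 2415.7 MJ/h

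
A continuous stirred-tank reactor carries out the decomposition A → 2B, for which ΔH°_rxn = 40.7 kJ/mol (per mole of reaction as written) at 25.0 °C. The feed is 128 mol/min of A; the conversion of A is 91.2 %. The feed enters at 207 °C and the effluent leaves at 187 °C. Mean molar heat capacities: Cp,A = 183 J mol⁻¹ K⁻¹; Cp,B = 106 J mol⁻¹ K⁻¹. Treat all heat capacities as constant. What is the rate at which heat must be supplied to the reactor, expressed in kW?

Extent of reaction ξ = 0.912 × 128 = 116.74 mol/min
Reaction term: ξ·ΔH°_rxn = 116.74 × 40.7 = 4751.2 kJ/min
Sensible, feed 207→25 °C: -4263.2 kJ/min
Outlet flows (mol/min): A 11.264, B 233.47
Sensible, products 25→187 °C: 4343.1 kJ/min
Q = ΔH = 4831.1 kJ/min = 80.518 kW
Heat supplied = 80.518 kW

Q_in = 80.5 kW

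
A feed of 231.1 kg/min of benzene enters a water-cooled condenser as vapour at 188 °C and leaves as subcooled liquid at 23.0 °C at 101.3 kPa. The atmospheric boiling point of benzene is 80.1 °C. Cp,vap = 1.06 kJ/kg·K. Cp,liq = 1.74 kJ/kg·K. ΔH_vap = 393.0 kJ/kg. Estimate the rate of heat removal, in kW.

vapour 188→80.1 °C: -114.37 kJ/kg
condensation at 80.1 °C: -393 kJ/kg
liquid 80.1→23.0 °C: -99.354 kJ/kg
Δh = -114.37 + -393 + -99.354 = -606.73 kJ/kg
Q = ṁ·Δh = 231.1 kg/min × -606.73 kJ/kg = -140210 kJ/min
|Q| = 2336.9 kW

Q_c = 2340 kW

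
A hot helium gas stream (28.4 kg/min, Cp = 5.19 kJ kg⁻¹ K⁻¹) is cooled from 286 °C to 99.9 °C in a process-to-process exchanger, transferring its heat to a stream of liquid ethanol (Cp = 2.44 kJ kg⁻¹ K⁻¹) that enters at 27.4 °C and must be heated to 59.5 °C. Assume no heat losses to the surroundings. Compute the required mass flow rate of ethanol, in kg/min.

ṁ_c = 350 kg/min

Heat released by hot stream: Q = 28.4 × 5.19 × (286 − 99.9) = 27430 kJ/min
Energy balance on cold side (adiabatic exchanger): Q = ṁ_c·Cp_c·(T_c,out − T_c,in)
ṁ_c = 27430 / [2.44 × (59.5 − 27.4)] = 350.22 kg/min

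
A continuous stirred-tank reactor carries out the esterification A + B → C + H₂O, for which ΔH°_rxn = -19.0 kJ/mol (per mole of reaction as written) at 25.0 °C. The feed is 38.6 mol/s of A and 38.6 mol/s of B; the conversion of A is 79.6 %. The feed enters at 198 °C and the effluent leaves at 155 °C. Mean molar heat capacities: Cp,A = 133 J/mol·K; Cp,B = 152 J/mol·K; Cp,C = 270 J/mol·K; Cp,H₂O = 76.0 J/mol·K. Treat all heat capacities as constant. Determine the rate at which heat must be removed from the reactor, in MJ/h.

Extent of reaction ξ = 0.796 × 38.6 = 30.726 mol/s
Reaction term: ξ·ΔH°_rxn = 30.726 × -19.0 = -583.79 kJ/s
Sensible, feed 198→25 °C: -1903.2 kJ/s
Outlet flows (mol/s): A 7.8744, B 7.8744, C 30.726, H₂O 30.726
Sensible, products 25→155 °C: 1673.8 kJ/s
Q = ΔH = -813.18 kJ/s = -813.18 kW
Heat removed = 2927.4 MJ/h

Q_out = 2930 MJ/h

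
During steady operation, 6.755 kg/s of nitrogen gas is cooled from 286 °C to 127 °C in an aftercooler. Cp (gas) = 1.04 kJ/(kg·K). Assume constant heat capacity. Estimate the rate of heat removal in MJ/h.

Q_c = 4020 MJ/h

Q = ṁ·Cp·ΔT = 6.755 × 1.04 × (127 − 286) = -1117 kJ/s
Cooling duty = 4021.2 MJ/h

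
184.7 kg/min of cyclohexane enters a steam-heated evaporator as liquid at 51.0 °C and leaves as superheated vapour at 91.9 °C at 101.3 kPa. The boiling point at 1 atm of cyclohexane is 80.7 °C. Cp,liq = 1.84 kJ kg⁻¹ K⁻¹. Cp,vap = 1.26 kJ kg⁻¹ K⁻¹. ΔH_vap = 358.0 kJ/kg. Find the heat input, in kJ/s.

liquid 51.0→80.7 °C: 54.648 kJ/kg
vaporisation at 80.7 °C: 358 kJ/kg
vapour 80.7→91.9 °C: 14.112 kJ/kg
Δh = 54.648 + 358 + 14.112 = 426.76 kJ/kg
Q = ṁ·Δh = 184.7 kg/min × 426.76 kJ/kg = 78823 kJ/min
|Q| = 1313.7 kW

Q = 1310 kJ/s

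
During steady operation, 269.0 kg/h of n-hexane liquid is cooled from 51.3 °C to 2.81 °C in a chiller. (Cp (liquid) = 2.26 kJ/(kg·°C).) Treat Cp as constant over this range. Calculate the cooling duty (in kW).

Q_c = 8.19 kW

Q = ṁ·Cp·ΔT = 269.0 × 2.26 × (2.81 − 51.3) = -29479 kJ/h
Converting: 29479 / 3600 s = 8.1886 kW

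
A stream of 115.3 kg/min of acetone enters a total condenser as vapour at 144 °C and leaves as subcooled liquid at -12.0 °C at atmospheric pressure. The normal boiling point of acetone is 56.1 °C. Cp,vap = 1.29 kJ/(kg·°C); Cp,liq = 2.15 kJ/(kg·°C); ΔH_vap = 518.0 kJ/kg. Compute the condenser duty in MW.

Q_c = 1.49 MW

vapour 144→56.1 °C: -113.39 kJ/kg
condensation at 56.1 °C: -518 kJ/kg
liquid 56.1→-12.0 °C: -146.41 kJ/kg
Δh = -113.39 + -518 + -146.41 = -777.81 kJ/kg
Q = ṁ·Δh = 115.3 kg/min × -777.81 kJ/kg = -89681 kJ/min
|Q| = 1494.7 kW = 1.4947 MW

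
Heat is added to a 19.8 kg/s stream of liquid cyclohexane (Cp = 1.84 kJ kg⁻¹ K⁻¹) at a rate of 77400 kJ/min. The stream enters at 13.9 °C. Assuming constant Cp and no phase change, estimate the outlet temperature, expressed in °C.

T_out = 49.3 °C

Q = 77400 kJ/min = 1290 kJ/s
ΔT = Q/(ṁ·Cp) = 1290/(19.8×1.84) = 35.408 K
T_out = 13.9 + 35.408 = 49.308 °C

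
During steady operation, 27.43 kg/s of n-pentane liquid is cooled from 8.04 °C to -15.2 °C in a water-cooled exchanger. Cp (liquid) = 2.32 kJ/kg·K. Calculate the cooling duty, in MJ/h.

Q = ṁ·Cp·ΔT = 27.43 × 2.32 × (-15.2 − 8.04) = -1478.9 kJ/s
Cooling duty = 5324.2 MJ/h

Q_c = 5320 MJ/h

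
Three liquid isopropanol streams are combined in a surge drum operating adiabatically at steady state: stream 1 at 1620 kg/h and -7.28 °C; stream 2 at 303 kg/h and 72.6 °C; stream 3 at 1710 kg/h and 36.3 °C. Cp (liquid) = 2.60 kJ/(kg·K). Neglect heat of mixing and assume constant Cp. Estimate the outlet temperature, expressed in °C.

Energy balance with Q = 0: Σ ṁᵢCp,ᵢ(T_out − Tᵢ) = 0
Σ ṁᵢCp,ᵢTᵢ = 1620×2.60×-7.28 + 303×2.60×72.6 + 1710×2.60×36.3 = 187920
Σ ṁᵢCp,ᵢ = 1620×2.60 + 303×2.60 + 1710×2.60 = 9445.8
T_out = 187920 / 9445.8 = 19.895 °C

T_out = 19.9 °C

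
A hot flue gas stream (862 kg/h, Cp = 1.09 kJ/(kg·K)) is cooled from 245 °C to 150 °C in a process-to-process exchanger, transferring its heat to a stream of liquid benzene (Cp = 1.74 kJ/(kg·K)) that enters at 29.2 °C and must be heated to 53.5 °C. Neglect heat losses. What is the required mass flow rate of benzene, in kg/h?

Heat released by hot stream: Q = 862 × 1.09 × (245 − 150) = 89260 kJ/h
Energy balance on cold side (adiabatic exchanger): Q = ṁ_c·Cp_c·(T_c,out − T_c,in)
ṁ_c = 89260 / [1.74 × (53.5 − 29.2)] = 2111.1 kg/h

ṁ_c = 2110 kg/h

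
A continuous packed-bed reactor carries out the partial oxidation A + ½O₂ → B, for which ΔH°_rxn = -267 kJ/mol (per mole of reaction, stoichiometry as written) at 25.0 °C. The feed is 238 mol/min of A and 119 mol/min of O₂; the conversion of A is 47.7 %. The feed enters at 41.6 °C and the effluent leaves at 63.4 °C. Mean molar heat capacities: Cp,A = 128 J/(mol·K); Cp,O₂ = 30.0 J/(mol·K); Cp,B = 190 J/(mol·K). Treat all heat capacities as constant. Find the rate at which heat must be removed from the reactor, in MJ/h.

Extent of reaction ξ = 0.477 × 238 = 113.53 mol/min
Reaction term: ξ·ΔH°_rxn = 113.53 × -267 = -30311 kJ/min
Sensible, feed 41.6→25 °C: -564.96 kJ/min
Outlet flows (mol/min): A 124.47, O₂ 62.237, B 113.53
Sensible, products 25→63.4 °C: 1511.8 kJ/min
Q = ΔH = -29365 kJ/min = -489.41 kW
Heat removed = 1761.9 MJ/h

Q_out = 1760 MJ/h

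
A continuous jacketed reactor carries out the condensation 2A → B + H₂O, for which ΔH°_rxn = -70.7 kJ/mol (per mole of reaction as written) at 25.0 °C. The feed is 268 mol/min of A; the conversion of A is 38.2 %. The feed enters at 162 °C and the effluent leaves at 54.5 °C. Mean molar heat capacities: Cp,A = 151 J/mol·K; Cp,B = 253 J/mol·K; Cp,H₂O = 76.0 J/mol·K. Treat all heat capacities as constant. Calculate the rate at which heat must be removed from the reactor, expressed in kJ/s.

Q_out = 132 kJ/s

Extent of reaction ξ = 0.382 × 268 / 2 = 51.188 mol/min
Reaction term: ξ·ΔH°_rxn = 51.188 × -70.7 = -3619 kJ/min
Sensible, feed 162→25 °C: -5544.1 kJ/min
Outlet flows (mol/min): A 165.62, B 51.188, H₂O 51.188
Sensible, products 25→54.5 °C: 1234.6 kJ/min
Q = ΔH = -7928.5 kJ/min = -132.14 kW
Heat removed = 132.14 kJ/s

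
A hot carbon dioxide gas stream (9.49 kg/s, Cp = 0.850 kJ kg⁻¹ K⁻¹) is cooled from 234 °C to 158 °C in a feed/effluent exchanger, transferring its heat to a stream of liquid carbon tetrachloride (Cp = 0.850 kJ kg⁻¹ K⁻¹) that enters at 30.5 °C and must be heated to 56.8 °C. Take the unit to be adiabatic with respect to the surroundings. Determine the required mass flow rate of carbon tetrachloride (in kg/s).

Heat released by hot stream: Q = 9.49 × 0.850 × (234 − 158) = 613.05 kJ/s
Energy balance on cold side (adiabatic exchanger): Q = ṁ_c·Cp_c·(T_c,out − T_c,in)
ṁ_c = 613.05 / [0.850 × (56.8 − 30.5)] = 27.424 kg/s

ṁ_c = 27.4 kg/s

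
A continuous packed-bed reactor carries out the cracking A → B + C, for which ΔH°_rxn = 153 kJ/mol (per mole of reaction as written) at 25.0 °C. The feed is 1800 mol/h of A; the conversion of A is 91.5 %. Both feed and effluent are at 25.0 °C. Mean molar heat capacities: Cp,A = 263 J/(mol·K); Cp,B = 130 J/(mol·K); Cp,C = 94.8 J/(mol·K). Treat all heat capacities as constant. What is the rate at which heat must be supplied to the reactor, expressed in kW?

Extent of reaction ξ = 0.915 × 1800 = 1647 mol/h
Reaction term: ξ·ΔH°_rxn = 1647 × 153 = 251990 kJ/h
Q = ΔH = 251990 kJ/h = 69.998 kW
Heat supplied = 69.998 kW

Q_in = 70.0 kW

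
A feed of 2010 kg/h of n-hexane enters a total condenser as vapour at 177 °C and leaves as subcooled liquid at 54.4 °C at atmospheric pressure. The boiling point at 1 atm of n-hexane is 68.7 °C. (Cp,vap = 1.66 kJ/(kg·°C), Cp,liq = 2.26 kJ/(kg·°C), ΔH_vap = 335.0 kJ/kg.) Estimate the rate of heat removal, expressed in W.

vapour 177→68.7 °C: -179.78 kJ/kg
condensation at 68.7 °C: -335 kJ/kg
liquid 68.7→54.4 °C: -32.318 kJ/kg
Δh = -179.78 + -335 + -32.318 = -547.1 kJ/kg
Q = ṁ·Δh = 2010 kg/h × -547.1 kJ/kg = -1.0997e+06 kJ/h
|Q| = 305.46 kW = 305460 W

Q_c = 305000 W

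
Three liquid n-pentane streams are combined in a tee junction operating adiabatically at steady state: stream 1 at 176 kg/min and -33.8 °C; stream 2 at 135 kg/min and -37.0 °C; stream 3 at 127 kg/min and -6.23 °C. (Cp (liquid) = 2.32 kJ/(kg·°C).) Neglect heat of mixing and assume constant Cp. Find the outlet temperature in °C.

Energy balance with Q = 0: Σ ṁᵢCp,ᵢ(T_out − Tᵢ) = 0
T_out = Σ ṁᵢCp,ᵢTᵢ / Σ ṁᵢCp,ᵢ
      = -27225 / 1016.2 = -26.792 °C

T_out = -26.8 °C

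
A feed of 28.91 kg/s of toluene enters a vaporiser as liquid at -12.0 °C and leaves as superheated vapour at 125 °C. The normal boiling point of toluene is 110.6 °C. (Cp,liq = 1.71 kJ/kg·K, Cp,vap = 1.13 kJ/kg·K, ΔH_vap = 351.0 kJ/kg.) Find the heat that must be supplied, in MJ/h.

liquid -12.0→110.6 °C: 209.65 kJ/kg
vaporisation at 110.6 °C: 351 kJ/kg
vapour 110.6→125 °C: 16.272 kJ/kg
Δh = 209.65 + 351 + 16.272 = 576.92 kJ/kg
Q = ṁ·Δh = 28.91 kg/s × 576.92 kJ/kg = 16679 kJ/s
|Q| = 16679 kW = 60043 MJ/h

Q = 60000 MJ/h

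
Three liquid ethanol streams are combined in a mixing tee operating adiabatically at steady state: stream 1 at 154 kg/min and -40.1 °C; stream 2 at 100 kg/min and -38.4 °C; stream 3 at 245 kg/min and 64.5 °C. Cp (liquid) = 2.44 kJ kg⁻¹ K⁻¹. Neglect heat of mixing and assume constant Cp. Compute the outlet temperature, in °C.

Energy balance with Q = 0: Σ ṁᵢCp,ᵢ(T_out − Tᵢ) = 0
T_out = Σ ṁᵢCp,ᵢTᵢ / Σ ṁᵢCp,ᵢ
      = 14121 / 1217.6 = 11.597 °C

T_out = 11.6 °C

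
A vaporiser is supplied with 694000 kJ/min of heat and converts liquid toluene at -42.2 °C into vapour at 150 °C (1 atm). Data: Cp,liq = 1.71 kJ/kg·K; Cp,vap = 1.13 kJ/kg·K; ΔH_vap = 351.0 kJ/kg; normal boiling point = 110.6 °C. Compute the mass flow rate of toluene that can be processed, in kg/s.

ṁ = 17.6 kg/s

Δh = 1.71×(110.6−-42.2) + 351.0 + 1.13×(150−110.6) = 656.81 kJ/kg
Q = 694000 kJ/min = 11567 kJ/s = 11567 kJ/s
ṁ = Q/Δh = 11567 / 656.81 = 17.61 kg/s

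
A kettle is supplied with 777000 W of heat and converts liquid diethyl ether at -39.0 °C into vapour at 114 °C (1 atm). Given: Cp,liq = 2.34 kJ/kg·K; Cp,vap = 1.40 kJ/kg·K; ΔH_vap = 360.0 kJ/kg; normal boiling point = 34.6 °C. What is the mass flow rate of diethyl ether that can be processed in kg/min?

ṁ = 72.5 kg/min

Δh = 2.34×(34.6−-39.0) + 360.0 + 1.40×(114−34.6) = 643.38 kJ/kg
Q = 777000 W = 777 kJ/s = 46620 kJ/min
ṁ = Q/Δh = 46620 / 643.38 = 72.461 kg/min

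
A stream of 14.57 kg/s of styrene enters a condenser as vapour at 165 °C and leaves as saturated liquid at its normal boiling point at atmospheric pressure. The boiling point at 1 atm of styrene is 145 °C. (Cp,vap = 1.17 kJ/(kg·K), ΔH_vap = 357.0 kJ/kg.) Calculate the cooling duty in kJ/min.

Q_c = 333000 kJ/min

vapour 165→145 °C: -23.4 kJ/kg
condensation at 145 °C: -357 kJ/kg
Δh = -23.4 + -357 = -380.4 kJ/kg
Q = ṁ·Δh = 14.57 kg/s × -380.4 kJ/kg = -5542.4 kJ/s
|Q| = 5542.4 kW = 332550 kJ/min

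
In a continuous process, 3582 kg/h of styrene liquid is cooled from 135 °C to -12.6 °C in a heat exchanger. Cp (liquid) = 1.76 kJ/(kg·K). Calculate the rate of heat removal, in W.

Q_c = 258000 W

Q = ṁ·Cp·ΔT = 3582 × 1.76 × (-12.6 − 135) = -930520 kJ/h
Converting: 930520 / 3600 s = 258.48 kW
Cooling duty = 258480 W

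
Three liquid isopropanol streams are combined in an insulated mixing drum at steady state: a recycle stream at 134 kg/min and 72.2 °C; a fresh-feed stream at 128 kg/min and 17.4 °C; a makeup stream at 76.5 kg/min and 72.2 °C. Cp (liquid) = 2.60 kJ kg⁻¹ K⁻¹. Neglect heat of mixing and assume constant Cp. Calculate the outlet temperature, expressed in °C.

T_out = 51.5 °C

No heat crosses the boundary, so H_out = H_in.
T_out = Σ ṁᵢCp,ᵢTᵢ / Σ ṁᵢCp,ᵢ
      = 45306 / 880.1 = 51.478 °C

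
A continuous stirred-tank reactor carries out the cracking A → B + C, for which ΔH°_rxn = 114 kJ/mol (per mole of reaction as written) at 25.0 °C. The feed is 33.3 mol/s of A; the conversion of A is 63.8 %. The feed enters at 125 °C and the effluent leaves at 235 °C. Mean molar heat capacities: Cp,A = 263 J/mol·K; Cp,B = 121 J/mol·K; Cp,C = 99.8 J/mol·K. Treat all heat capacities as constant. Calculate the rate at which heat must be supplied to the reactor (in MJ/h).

Q_in = 11500 MJ/h

Extent of reaction ξ = 0.638 × 33.3 = 21.245 mol/s
Reaction term: ξ·ΔH°_rxn = 21.245 × 114 = 2422 kJ/s
Sensible, feed 125→25 °C: -875.79 kJ/s
Outlet flows (mol/s): A 12.055, B 21.245, C 21.245
Sensible, products 25→235 °C: 1650.9 kJ/s
Q = ΔH = 3197.1 kJ/s = 3197.1 kW
Heat supplied = 11509 MJ/h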